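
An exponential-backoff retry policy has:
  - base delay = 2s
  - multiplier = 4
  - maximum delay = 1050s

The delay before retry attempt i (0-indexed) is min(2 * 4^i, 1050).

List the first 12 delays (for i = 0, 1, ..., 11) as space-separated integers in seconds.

Answer: 2 8 32 128 512 1050 1050 1050 1050 1050 1050 1050

Derivation:
Computing each delay:
  i=0: min(2*4^0, 1050) = 2
  i=1: min(2*4^1, 1050) = 8
  i=2: min(2*4^2, 1050) = 32
  i=3: min(2*4^3, 1050) = 128
  i=4: min(2*4^4, 1050) = 512
  i=5: min(2*4^5, 1050) = 1050
  i=6: min(2*4^6, 1050) = 1050
  i=7: min(2*4^7, 1050) = 1050
  i=8: min(2*4^8, 1050) = 1050
  i=9: min(2*4^9, 1050) = 1050
  i=10: min(2*4^10, 1050) = 1050
  i=11: min(2*4^11, 1050) = 1050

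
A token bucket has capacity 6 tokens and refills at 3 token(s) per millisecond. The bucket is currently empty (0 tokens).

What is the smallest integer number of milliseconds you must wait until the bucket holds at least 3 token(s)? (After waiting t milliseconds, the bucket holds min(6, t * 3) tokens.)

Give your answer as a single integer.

Need t * 3 >= 3, so t >= 3/3.
Smallest integer t = ceil(3/3) = 1.

Answer: 1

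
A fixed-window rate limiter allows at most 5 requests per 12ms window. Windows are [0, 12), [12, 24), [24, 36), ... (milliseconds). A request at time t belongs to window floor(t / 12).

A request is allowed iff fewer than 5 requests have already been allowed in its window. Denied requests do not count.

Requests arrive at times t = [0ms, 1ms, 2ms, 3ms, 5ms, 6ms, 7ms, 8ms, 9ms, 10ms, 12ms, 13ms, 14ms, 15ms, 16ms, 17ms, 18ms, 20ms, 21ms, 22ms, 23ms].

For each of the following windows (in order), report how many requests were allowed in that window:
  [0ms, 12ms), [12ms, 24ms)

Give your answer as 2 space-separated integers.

Processing requests:
  req#1 t=0ms (window 0): ALLOW
  req#2 t=1ms (window 0): ALLOW
  req#3 t=2ms (window 0): ALLOW
  req#4 t=3ms (window 0): ALLOW
  req#5 t=5ms (window 0): ALLOW
  req#6 t=6ms (window 0): DENY
  req#7 t=7ms (window 0): DENY
  req#8 t=8ms (window 0): DENY
  req#9 t=9ms (window 0): DENY
  req#10 t=10ms (window 0): DENY
  req#11 t=12ms (window 1): ALLOW
  req#12 t=13ms (window 1): ALLOW
  req#13 t=14ms (window 1): ALLOW
  req#14 t=15ms (window 1): ALLOW
  req#15 t=16ms (window 1): ALLOW
  req#16 t=17ms (window 1): DENY
  req#17 t=18ms (window 1): DENY
  req#18 t=20ms (window 1): DENY
  req#19 t=21ms (window 1): DENY
  req#20 t=22ms (window 1): DENY
  req#21 t=23ms (window 1): DENY

Allowed counts by window: 5 5

Answer: 5 5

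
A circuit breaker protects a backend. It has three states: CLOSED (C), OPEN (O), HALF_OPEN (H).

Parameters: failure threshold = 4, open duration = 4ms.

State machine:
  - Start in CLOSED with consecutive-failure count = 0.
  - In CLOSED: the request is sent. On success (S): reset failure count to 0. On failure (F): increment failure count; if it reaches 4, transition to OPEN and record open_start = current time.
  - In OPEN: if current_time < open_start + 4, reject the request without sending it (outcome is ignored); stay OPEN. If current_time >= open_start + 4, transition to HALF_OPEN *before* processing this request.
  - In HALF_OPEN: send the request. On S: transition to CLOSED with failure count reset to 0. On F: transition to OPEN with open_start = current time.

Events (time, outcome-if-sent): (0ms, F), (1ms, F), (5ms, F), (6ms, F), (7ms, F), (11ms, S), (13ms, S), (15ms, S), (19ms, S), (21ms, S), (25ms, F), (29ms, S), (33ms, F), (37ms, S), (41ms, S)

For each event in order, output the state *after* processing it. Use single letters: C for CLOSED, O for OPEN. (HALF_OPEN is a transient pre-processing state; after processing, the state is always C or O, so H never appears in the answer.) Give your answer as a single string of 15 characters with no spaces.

State after each event:
  event#1 t=0ms outcome=F: state=CLOSED
  event#2 t=1ms outcome=F: state=CLOSED
  event#3 t=5ms outcome=F: state=CLOSED
  event#4 t=6ms outcome=F: state=OPEN
  event#5 t=7ms outcome=F: state=OPEN
  event#6 t=11ms outcome=S: state=CLOSED
  event#7 t=13ms outcome=S: state=CLOSED
  event#8 t=15ms outcome=S: state=CLOSED
  event#9 t=19ms outcome=S: state=CLOSED
  event#10 t=21ms outcome=S: state=CLOSED
  event#11 t=25ms outcome=F: state=CLOSED
  event#12 t=29ms outcome=S: state=CLOSED
  event#13 t=33ms outcome=F: state=CLOSED
  event#14 t=37ms outcome=S: state=CLOSED
  event#15 t=41ms outcome=S: state=CLOSED

Answer: CCCOOCCCCCCCCCC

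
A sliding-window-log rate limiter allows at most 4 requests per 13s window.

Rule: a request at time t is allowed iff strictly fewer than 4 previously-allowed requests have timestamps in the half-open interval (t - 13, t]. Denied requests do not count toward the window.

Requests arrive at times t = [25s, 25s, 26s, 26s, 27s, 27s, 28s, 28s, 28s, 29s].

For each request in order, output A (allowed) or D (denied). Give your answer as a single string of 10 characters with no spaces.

Tracking allowed requests in the window:
  req#1 t=25s: ALLOW
  req#2 t=25s: ALLOW
  req#3 t=26s: ALLOW
  req#4 t=26s: ALLOW
  req#5 t=27s: DENY
  req#6 t=27s: DENY
  req#7 t=28s: DENY
  req#8 t=28s: DENY
  req#9 t=28s: DENY
  req#10 t=29s: DENY

Answer: AAAADDDDDD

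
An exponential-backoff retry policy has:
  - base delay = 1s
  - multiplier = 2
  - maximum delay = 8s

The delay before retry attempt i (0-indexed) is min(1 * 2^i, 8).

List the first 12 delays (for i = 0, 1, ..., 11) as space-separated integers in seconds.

Answer: 1 2 4 8 8 8 8 8 8 8 8 8

Derivation:
Computing each delay:
  i=0: min(1*2^0, 8) = 1
  i=1: min(1*2^1, 8) = 2
  i=2: min(1*2^2, 8) = 4
  i=3: min(1*2^3, 8) = 8
  i=4: min(1*2^4, 8) = 8
  i=5: min(1*2^5, 8) = 8
  i=6: min(1*2^6, 8) = 8
  i=7: min(1*2^7, 8) = 8
  i=8: min(1*2^8, 8) = 8
  i=9: min(1*2^9, 8) = 8
  i=10: min(1*2^10, 8) = 8
  i=11: min(1*2^11, 8) = 8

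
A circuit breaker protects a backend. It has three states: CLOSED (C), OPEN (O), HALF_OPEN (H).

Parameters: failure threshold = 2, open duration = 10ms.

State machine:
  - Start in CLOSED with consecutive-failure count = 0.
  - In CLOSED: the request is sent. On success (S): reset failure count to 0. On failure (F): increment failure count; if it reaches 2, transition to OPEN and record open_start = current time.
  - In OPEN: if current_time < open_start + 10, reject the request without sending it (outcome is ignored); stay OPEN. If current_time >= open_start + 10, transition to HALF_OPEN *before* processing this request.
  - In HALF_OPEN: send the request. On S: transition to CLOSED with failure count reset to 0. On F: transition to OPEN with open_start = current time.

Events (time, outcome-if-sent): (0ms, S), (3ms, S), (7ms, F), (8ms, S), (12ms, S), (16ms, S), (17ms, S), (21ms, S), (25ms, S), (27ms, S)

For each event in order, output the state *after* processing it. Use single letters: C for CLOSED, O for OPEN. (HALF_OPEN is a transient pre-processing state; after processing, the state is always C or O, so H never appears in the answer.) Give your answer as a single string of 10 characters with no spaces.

State after each event:
  event#1 t=0ms outcome=S: state=CLOSED
  event#2 t=3ms outcome=S: state=CLOSED
  event#3 t=7ms outcome=F: state=CLOSED
  event#4 t=8ms outcome=S: state=CLOSED
  event#5 t=12ms outcome=S: state=CLOSED
  event#6 t=16ms outcome=S: state=CLOSED
  event#7 t=17ms outcome=S: state=CLOSED
  event#8 t=21ms outcome=S: state=CLOSED
  event#9 t=25ms outcome=S: state=CLOSED
  event#10 t=27ms outcome=S: state=CLOSED

Answer: CCCCCCCCCC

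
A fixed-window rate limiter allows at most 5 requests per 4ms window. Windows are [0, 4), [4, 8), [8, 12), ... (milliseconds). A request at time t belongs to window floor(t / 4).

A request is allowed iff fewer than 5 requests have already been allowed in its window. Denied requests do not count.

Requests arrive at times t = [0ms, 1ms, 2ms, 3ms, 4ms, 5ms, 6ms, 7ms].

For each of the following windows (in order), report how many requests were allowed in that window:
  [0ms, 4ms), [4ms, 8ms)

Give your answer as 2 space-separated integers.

Answer: 4 4

Derivation:
Processing requests:
  req#1 t=0ms (window 0): ALLOW
  req#2 t=1ms (window 0): ALLOW
  req#3 t=2ms (window 0): ALLOW
  req#4 t=3ms (window 0): ALLOW
  req#5 t=4ms (window 1): ALLOW
  req#6 t=5ms (window 1): ALLOW
  req#7 t=6ms (window 1): ALLOW
  req#8 t=7ms (window 1): ALLOW

Allowed counts by window: 4 4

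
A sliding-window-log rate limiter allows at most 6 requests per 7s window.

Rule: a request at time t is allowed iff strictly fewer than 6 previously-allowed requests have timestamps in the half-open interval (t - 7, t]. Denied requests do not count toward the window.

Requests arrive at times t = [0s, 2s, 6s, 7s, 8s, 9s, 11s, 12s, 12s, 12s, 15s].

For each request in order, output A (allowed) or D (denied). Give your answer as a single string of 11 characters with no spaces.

Answer: AAAAAAAADDA

Derivation:
Tracking allowed requests in the window:
  req#1 t=0s: ALLOW
  req#2 t=2s: ALLOW
  req#3 t=6s: ALLOW
  req#4 t=7s: ALLOW
  req#5 t=8s: ALLOW
  req#6 t=9s: ALLOW
  req#7 t=11s: ALLOW
  req#8 t=12s: ALLOW
  req#9 t=12s: DENY
  req#10 t=12s: DENY
  req#11 t=15s: ALLOW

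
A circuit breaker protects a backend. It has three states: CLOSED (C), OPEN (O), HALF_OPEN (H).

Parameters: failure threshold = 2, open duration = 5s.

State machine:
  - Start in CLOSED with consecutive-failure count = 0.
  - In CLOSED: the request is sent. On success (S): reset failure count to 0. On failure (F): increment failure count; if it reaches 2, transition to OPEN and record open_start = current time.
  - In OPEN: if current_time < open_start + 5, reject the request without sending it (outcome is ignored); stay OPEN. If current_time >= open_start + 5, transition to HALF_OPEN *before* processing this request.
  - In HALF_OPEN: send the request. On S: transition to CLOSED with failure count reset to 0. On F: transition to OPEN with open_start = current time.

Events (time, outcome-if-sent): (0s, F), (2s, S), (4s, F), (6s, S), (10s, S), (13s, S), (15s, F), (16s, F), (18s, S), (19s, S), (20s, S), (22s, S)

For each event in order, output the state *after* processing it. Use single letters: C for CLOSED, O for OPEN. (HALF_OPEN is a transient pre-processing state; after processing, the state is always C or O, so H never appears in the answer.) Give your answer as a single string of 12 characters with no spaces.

Answer: CCCCCCCOOOOC

Derivation:
State after each event:
  event#1 t=0s outcome=F: state=CLOSED
  event#2 t=2s outcome=S: state=CLOSED
  event#3 t=4s outcome=F: state=CLOSED
  event#4 t=6s outcome=S: state=CLOSED
  event#5 t=10s outcome=S: state=CLOSED
  event#6 t=13s outcome=S: state=CLOSED
  event#7 t=15s outcome=F: state=CLOSED
  event#8 t=16s outcome=F: state=OPEN
  event#9 t=18s outcome=S: state=OPEN
  event#10 t=19s outcome=S: state=OPEN
  event#11 t=20s outcome=S: state=OPEN
  event#12 t=22s outcome=S: state=CLOSED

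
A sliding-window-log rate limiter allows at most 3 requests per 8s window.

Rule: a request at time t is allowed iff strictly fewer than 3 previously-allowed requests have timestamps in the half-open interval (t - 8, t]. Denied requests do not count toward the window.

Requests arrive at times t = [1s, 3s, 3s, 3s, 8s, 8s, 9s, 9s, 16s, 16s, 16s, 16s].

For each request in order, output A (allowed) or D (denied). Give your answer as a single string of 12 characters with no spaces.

Answer: AAADDDADAADD

Derivation:
Tracking allowed requests in the window:
  req#1 t=1s: ALLOW
  req#2 t=3s: ALLOW
  req#3 t=3s: ALLOW
  req#4 t=3s: DENY
  req#5 t=8s: DENY
  req#6 t=8s: DENY
  req#7 t=9s: ALLOW
  req#8 t=9s: DENY
  req#9 t=16s: ALLOW
  req#10 t=16s: ALLOW
  req#11 t=16s: DENY
  req#12 t=16s: DENY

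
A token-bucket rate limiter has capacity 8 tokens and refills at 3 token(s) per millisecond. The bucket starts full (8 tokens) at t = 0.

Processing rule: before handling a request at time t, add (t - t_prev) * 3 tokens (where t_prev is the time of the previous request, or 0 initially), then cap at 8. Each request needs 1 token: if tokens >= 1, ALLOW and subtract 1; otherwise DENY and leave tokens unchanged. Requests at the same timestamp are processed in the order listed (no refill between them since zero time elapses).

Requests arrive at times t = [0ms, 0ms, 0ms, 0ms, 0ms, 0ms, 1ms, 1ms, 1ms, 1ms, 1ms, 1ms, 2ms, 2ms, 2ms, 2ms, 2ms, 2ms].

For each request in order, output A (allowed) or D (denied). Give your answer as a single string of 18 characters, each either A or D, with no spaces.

Answer: AAAAAAAAAAADAAADDD

Derivation:
Simulating step by step:
  req#1 t=0ms: ALLOW
  req#2 t=0ms: ALLOW
  req#3 t=0ms: ALLOW
  req#4 t=0ms: ALLOW
  req#5 t=0ms: ALLOW
  req#6 t=0ms: ALLOW
  req#7 t=1ms: ALLOW
  req#8 t=1ms: ALLOW
  req#9 t=1ms: ALLOW
  req#10 t=1ms: ALLOW
  req#11 t=1ms: ALLOW
  req#12 t=1ms: DENY
  req#13 t=2ms: ALLOW
  req#14 t=2ms: ALLOW
  req#15 t=2ms: ALLOW
  req#16 t=2ms: DENY
  req#17 t=2ms: DENY
  req#18 t=2ms: DENY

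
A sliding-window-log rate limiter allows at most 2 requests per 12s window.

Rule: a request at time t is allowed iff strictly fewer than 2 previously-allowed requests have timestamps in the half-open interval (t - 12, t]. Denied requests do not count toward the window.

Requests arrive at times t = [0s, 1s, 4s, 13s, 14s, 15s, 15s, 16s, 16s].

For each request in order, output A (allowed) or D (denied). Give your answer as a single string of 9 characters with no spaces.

Tracking allowed requests in the window:
  req#1 t=0s: ALLOW
  req#2 t=1s: ALLOW
  req#3 t=4s: DENY
  req#4 t=13s: ALLOW
  req#5 t=14s: ALLOW
  req#6 t=15s: DENY
  req#7 t=15s: DENY
  req#8 t=16s: DENY
  req#9 t=16s: DENY

Answer: AADAADDDD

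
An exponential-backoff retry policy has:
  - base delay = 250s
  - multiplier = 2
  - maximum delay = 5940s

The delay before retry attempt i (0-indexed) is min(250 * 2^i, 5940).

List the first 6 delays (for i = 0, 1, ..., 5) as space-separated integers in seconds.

Computing each delay:
  i=0: min(250*2^0, 5940) = 250
  i=1: min(250*2^1, 5940) = 500
  i=2: min(250*2^2, 5940) = 1000
  i=3: min(250*2^3, 5940) = 2000
  i=4: min(250*2^4, 5940) = 4000
  i=5: min(250*2^5, 5940) = 5940

Answer: 250 500 1000 2000 4000 5940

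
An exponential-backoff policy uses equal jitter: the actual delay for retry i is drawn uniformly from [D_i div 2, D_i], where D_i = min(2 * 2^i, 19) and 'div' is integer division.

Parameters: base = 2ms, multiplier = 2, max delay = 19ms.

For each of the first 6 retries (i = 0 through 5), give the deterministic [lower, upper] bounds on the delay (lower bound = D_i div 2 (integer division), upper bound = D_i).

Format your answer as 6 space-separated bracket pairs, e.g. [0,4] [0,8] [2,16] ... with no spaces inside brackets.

Answer: [1,2] [2,4] [4,8] [8,16] [9,19] [9,19]

Derivation:
Computing bounds per retry:
  i=0: D_i=min(2*2^0,19)=2, bounds=[1,2]
  i=1: D_i=min(2*2^1,19)=4, bounds=[2,4]
  i=2: D_i=min(2*2^2,19)=8, bounds=[4,8]
  i=3: D_i=min(2*2^3,19)=16, bounds=[8,16]
  i=4: D_i=min(2*2^4,19)=19, bounds=[9,19]
  i=5: D_i=min(2*2^5,19)=19, bounds=[9,19]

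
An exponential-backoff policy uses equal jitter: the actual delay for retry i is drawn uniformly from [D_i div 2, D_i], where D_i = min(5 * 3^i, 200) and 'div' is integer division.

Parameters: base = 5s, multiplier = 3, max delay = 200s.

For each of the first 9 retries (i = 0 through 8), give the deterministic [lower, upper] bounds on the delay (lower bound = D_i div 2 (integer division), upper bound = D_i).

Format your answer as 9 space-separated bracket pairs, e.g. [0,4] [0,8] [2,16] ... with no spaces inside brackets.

Computing bounds per retry:
  i=0: D_i=min(5*3^0,200)=5, bounds=[2,5]
  i=1: D_i=min(5*3^1,200)=15, bounds=[7,15]
  i=2: D_i=min(5*3^2,200)=45, bounds=[22,45]
  i=3: D_i=min(5*3^3,200)=135, bounds=[67,135]
  i=4: D_i=min(5*3^4,200)=200, bounds=[100,200]
  i=5: D_i=min(5*3^5,200)=200, bounds=[100,200]
  i=6: D_i=min(5*3^6,200)=200, bounds=[100,200]
  i=7: D_i=min(5*3^7,200)=200, bounds=[100,200]
  i=8: D_i=min(5*3^8,200)=200, bounds=[100,200]

Answer: [2,5] [7,15] [22,45] [67,135] [100,200] [100,200] [100,200] [100,200] [100,200]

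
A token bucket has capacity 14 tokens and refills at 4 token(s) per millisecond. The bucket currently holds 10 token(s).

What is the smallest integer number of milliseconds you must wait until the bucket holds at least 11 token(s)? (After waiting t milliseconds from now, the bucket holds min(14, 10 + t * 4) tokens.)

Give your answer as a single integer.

Need 10 + t * 4 >= 11, so t >= 1/4.
Smallest integer t = ceil(1/4) = 1.

Answer: 1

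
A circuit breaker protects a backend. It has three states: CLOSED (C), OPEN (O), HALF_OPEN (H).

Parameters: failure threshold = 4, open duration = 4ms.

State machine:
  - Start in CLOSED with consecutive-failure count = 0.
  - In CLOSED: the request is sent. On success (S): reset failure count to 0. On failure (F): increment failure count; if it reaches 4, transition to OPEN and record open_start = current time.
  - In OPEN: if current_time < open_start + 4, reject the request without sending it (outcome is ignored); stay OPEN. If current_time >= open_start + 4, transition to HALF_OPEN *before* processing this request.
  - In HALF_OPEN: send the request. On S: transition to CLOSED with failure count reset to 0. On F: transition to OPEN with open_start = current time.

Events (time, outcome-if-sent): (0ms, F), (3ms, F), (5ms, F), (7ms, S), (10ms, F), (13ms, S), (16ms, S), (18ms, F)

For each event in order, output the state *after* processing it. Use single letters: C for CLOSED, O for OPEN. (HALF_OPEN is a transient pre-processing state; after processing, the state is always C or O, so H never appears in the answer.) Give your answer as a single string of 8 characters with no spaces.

Answer: CCCCCCCC

Derivation:
State after each event:
  event#1 t=0ms outcome=F: state=CLOSED
  event#2 t=3ms outcome=F: state=CLOSED
  event#3 t=5ms outcome=F: state=CLOSED
  event#4 t=7ms outcome=S: state=CLOSED
  event#5 t=10ms outcome=F: state=CLOSED
  event#6 t=13ms outcome=S: state=CLOSED
  event#7 t=16ms outcome=S: state=CLOSED
  event#8 t=18ms outcome=F: state=CLOSED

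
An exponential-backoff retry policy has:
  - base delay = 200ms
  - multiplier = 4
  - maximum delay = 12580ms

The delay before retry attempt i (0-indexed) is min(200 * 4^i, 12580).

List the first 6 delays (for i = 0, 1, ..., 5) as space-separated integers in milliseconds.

Answer: 200 800 3200 12580 12580 12580

Derivation:
Computing each delay:
  i=0: min(200*4^0, 12580) = 200
  i=1: min(200*4^1, 12580) = 800
  i=2: min(200*4^2, 12580) = 3200
  i=3: min(200*4^3, 12580) = 12580
  i=4: min(200*4^4, 12580) = 12580
  i=5: min(200*4^5, 12580) = 12580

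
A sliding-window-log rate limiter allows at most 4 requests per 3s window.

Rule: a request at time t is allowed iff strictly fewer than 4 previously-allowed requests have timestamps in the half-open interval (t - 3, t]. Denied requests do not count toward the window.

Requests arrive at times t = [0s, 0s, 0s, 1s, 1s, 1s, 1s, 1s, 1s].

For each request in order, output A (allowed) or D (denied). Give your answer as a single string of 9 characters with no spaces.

Tracking allowed requests in the window:
  req#1 t=0s: ALLOW
  req#2 t=0s: ALLOW
  req#3 t=0s: ALLOW
  req#4 t=1s: ALLOW
  req#5 t=1s: DENY
  req#6 t=1s: DENY
  req#7 t=1s: DENY
  req#8 t=1s: DENY
  req#9 t=1s: DENY

Answer: AAAADDDDD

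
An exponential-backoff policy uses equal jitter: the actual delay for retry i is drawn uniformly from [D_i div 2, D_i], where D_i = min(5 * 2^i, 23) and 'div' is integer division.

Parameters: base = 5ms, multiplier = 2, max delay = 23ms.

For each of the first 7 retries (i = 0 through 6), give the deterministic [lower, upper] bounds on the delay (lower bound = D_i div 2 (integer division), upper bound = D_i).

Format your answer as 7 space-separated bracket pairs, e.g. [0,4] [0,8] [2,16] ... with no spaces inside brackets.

Computing bounds per retry:
  i=0: D_i=min(5*2^0,23)=5, bounds=[2,5]
  i=1: D_i=min(5*2^1,23)=10, bounds=[5,10]
  i=2: D_i=min(5*2^2,23)=20, bounds=[10,20]
  i=3: D_i=min(5*2^3,23)=23, bounds=[11,23]
  i=4: D_i=min(5*2^4,23)=23, bounds=[11,23]
  i=5: D_i=min(5*2^5,23)=23, bounds=[11,23]
  i=6: D_i=min(5*2^6,23)=23, bounds=[11,23]

Answer: [2,5] [5,10] [10,20] [11,23] [11,23] [11,23] [11,23]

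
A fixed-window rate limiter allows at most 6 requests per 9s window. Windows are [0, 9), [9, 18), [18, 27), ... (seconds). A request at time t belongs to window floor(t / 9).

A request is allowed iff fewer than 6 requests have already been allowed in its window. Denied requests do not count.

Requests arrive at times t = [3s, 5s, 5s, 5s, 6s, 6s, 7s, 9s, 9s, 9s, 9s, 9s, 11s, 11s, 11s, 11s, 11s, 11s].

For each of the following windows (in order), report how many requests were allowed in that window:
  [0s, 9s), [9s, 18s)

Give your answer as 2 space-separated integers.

Processing requests:
  req#1 t=3s (window 0): ALLOW
  req#2 t=5s (window 0): ALLOW
  req#3 t=5s (window 0): ALLOW
  req#4 t=5s (window 0): ALLOW
  req#5 t=6s (window 0): ALLOW
  req#6 t=6s (window 0): ALLOW
  req#7 t=7s (window 0): DENY
  req#8 t=9s (window 1): ALLOW
  req#9 t=9s (window 1): ALLOW
  req#10 t=9s (window 1): ALLOW
  req#11 t=9s (window 1): ALLOW
  req#12 t=9s (window 1): ALLOW
  req#13 t=11s (window 1): ALLOW
  req#14 t=11s (window 1): DENY
  req#15 t=11s (window 1): DENY
  req#16 t=11s (window 1): DENY
  req#17 t=11s (window 1): DENY
  req#18 t=11s (window 1): DENY

Allowed counts by window: 6 6

Answer: 6 6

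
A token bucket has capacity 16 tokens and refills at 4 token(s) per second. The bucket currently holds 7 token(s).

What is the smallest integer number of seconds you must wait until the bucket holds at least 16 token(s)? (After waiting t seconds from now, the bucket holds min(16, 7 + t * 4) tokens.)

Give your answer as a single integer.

Answer: 3

Derivation:
Need 7 + t * 4 >= 16, so t >= 9/4.
Smallest integer t = ceil(9/4) = 3.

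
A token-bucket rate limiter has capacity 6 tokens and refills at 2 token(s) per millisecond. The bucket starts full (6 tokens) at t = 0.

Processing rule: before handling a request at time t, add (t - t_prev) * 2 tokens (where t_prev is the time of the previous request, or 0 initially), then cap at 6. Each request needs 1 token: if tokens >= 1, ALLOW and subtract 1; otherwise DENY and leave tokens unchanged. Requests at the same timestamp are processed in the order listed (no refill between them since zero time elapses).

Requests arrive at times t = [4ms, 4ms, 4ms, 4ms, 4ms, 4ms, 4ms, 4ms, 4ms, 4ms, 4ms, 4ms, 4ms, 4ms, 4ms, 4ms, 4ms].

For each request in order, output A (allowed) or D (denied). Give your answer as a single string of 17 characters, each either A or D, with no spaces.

Answer: AAAAAADDDDDDDDDDD

Derivation:
Simulating step by step:
  req#1 t=4ms: ALLOW
  req#2 t=4ms: ALLOW
  req#3 t=4ms: ALLOW
  req#4 t=4ms: ALLOW
  req#5 t=4ms: ALLOW
  req#6 t=4ms: ALLOW
  req#7 t=4ms: DENY
  req#8 t=4ms: DENY
  req#9 t=4ms: DENY
  req#10 t=4ms: DENY
  req#11 t=4ms: DENY
  req#12 t=4ms: DENY
  req#13 t=4ms: DENY
  req#14 t=4ms: DENY
  req#15 t=4ms: DENY
  req#16 t=4ms: DENY
  req#17 t=4ms: DENY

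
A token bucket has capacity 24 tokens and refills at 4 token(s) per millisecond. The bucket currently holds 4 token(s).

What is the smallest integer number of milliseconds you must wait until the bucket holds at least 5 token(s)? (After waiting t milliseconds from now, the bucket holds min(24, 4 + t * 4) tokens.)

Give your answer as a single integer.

Need 4 + t * 4 >= 5, so t >= 1/4.
Smallest integer t = ceil(1/4) = 1.

Answer: 1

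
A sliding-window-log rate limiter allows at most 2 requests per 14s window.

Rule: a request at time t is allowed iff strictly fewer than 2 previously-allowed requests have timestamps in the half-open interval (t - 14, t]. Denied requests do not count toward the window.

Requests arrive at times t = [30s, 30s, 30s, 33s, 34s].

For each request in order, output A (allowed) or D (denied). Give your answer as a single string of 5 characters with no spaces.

Tracking allowed requests in the window:
  req#1 t=30s: ALLOW
  req#2 t=30s: ALLOW
  req#3 t=30s: DENY
  req#4 t=33s: DENY
  req#5 t=34s: DENY

Answer: AADDD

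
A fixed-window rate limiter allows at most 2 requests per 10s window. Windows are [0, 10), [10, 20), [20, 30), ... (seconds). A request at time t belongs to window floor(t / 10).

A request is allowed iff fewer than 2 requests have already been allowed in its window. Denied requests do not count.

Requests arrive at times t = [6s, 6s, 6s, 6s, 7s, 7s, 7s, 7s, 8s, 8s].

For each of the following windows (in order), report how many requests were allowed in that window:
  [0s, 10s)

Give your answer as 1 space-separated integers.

Processing requests:
  req#1 t=6s (window 0): ALLOW
  req#2 t=6s (window 0): ALLOW
  req#3 t=6s (window 0): DENY
  req#4 t=6s (window 0): DENY
  req#5 t=7s (window 0): DENY
  req#6 t=7s (window 0): DENY
  req#7 t=7s (window 0): DENY
  req#8 t=7s (window 0): DENY
  req#9 t=8s (window 0): DENY
  req#10 t=8s (window 0): DENY

Allowed counts by window: 2

Answer: 2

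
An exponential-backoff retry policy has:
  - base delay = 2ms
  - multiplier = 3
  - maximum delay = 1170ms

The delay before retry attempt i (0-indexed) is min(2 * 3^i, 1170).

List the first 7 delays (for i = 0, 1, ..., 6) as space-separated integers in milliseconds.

Computing each delay:
  i=0: min(2*3^0, 1170) = 2
  i=1: min(2*3^1, 1170) = 6
  i=2: min(2*3^2, 1170) = 18
  i=3: min(2*3^3, 1170) = 54
  i=4: min(2*3^4, 1170) = 162
  i=5: min(2*3^5, 1170) = 486
  i=6: min(2*3^6, 1170) = 1170

Answer: 2 6 18 54 162 486 1170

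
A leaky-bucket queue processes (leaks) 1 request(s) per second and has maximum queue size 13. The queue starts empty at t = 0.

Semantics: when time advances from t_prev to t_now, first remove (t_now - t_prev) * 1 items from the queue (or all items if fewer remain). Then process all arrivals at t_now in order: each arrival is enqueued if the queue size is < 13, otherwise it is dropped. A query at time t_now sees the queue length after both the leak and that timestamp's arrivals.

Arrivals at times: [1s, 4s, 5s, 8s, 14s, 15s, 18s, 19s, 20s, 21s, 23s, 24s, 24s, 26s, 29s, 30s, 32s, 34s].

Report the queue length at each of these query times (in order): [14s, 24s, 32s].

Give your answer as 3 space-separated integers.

Queue lengths at query times:
  query t=14s: backlog = 1
  query t=24s: backlog = 2
  query t=32s: backlog = 1

Answer: 1 2 1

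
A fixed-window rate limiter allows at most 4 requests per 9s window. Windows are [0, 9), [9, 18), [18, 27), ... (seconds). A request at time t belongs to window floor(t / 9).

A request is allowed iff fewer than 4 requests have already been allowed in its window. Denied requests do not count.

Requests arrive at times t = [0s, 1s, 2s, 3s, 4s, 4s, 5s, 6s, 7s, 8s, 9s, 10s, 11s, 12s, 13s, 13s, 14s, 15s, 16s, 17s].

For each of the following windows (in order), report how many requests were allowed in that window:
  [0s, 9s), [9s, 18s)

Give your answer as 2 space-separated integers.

Processing requests:
  req#1 t=0s (window 0): ALLOW
  req#2 t=1s (window 0): ALLOW
  req#3 t=2s (window 0): ALLOW
  req#4 t=3s (window 0): ALLOW
  req#5 t=4s (window 0): DENY
  req#6 t=4s (window 0): DENY
  req#7 t=5s (window 0): DENY
  req#8 t=6s (window 0): DENY
  req#9 t=7s (window 0): DENY
  req#10 t=8s (window 0): DENY
  req#11 t=9s (window 1): ALLOW
  req#12 t=10s (window 1): ALLOW
  req#13 t=11s (window 1): ALLOW
  req#14 t=12s (window 1): ALLOW
  req#15 t=13s (window 1): DENY
  req#16 t=13s (window 1): DENY
  req#17 t=14s (window 1): DENY
  req#18 t=15s (window 1): DENY
  req#19 t=16s (window 1): DENY
  req#20 t=17s (window 1): DENY

Allowed counts by window: 4 4

Answer: 4 4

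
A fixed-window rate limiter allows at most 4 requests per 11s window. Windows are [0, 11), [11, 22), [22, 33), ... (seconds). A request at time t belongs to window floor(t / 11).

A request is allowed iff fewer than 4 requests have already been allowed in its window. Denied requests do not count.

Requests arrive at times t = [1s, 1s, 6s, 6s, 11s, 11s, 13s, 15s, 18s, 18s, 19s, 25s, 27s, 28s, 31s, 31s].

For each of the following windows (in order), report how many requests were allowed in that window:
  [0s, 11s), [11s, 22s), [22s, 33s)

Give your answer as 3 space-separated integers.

Answer: 4 4 4

Derivation:
Processing requests:
  req#1 t=1s (window 0): ALLOW
  req#2 t=1s (window 0): ALLOW
  req#3 t=6s (window 0): ALLOW
  req#4 t=6s (window 0): ALLOW
  req#5 t=11s (window 1): ALLOW
  req#6 t=11s (window 1): ALLOW
  req#7 t=13s (window 1): ALLOW
  req#8 t=15s (window 1): ALLOW
  req#9 t=18s (window 1): DENY
  req#10 t=18s (window 1): DENY
  req#11 t=19s (window 1): DENY
  req#12 t=25s (window 2): ALLOW
  req#13 t=27s (window 2): ALLOW
  req#14 t=28s (window 2): ALLOW
  req#15 t=31s (window 2): ALLOW
  req#16 t=31s (window 2): DENY

Allowed counts by window: 4 4 4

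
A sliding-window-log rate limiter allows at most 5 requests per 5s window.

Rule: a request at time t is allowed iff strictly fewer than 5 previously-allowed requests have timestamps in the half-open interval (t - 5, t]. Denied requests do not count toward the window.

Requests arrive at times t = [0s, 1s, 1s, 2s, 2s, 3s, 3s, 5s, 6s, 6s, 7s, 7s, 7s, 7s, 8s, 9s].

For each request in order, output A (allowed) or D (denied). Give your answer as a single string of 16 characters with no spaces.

Answer: AAAAADDAAAAADDDD

Derivation:
Tracking allowed requests in the window:
  req#1 t=0s: ALLOW
  req#2 t=1s: ALLOW
  req#3 t=1s: ALLOW
  req#4 t=2s: ALLOW
  req#5 t=2s: ALLOW
  req#6 t=3s: DENY
  req#7 t=3s: DENY
  req#8 t=5s: ALLOW
  req#9 t=6s: ALLOW
  req#10 t=6s: ALLOW
  req#11 t=7s: ALLOW
  req#12 t=7s: ALLOW
  req#13 t=7s: DENY
  req#14 t=7s: DENY
  req#15 t=8s: DENY
  req#16 t=9s: DENY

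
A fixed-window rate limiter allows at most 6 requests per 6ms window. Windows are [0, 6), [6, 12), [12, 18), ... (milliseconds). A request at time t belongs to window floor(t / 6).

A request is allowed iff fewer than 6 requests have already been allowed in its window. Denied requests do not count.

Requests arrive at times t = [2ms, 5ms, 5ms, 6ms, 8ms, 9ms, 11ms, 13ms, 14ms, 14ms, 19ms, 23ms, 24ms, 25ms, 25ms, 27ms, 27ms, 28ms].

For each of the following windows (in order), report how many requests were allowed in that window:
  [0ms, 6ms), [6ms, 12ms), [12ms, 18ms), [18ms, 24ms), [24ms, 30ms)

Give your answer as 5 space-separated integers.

Answer: 3 4 3 2 6

Derivation:
Processing requests:
  req#1 t=2ms (window 0): ALLOW
  req#2 t=5ms (window 0): ALLOW
  req#3 t=5ms (window 0): ALLOW
  req#4 t=6ms (window 1): ALLOW
  req#5 t=8ms (window 1): ALLOW
  req#6 t=9ms (window 1): ALLOW
  req#7 t=11ms (window 1): ALLOW
  req#8 t=13ms (window 2): ALLOW
  req#9 t=14ms (window 2): ALLOW
  req#10 t=14ms (window 2): ALLOW
  req#11 t=19ms (window 3): ALLOW
  req#12 t=23ms (window 3): ALLOW
  req#13 t=24ms (window 4): ALLOW
  req#14 t=25ms (window 4): ALLOW
  req#15 t=25ms (window 4): ALLOW
  req#16 t=27ms (window 4): ALLOW
  req#17 t=27ms (window 4): ALLOW
  req#18 t=28ms (window 4): ALLOW

Allowed counts by window: 3 4 3 2 6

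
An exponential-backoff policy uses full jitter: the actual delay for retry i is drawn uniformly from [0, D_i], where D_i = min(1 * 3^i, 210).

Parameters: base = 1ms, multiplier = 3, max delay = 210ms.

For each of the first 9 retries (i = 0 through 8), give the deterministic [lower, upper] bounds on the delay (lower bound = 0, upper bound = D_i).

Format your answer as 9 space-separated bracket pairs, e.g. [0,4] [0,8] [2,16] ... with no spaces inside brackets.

Computing bounds per retry:
  i=0: D_i=min(1*3^0,210)=1, bounds=[0,1]
  i=1: D_i=min(1*3^1,210)=3, bounds=[0,3]
  i=2: D_i=min(1*3^2,210)=9, bounds=[0,9]
  i=3: D_i=min(1*3^3,210)=27, bounds=[0,27]
  i=4: D_i=min(1*3^4,210)=81, bounds=[0,81]
  i=5: D_i=min(1*3^5,210)=210, bounds=[0,210]
  i=6: D_i=min(1*3^6,210)=210, bounds=[0,210]
  i=7: D_i=min(1*3^7,210)=210, bounds=[0,210]
  i=8: D_i=min(1*3^8,210)=210, bounds=[0,210]

Answer: [0,1] [0,3] [0,9] [0,27] [0,81] [0,210] [0,210] [0,210] [0,210]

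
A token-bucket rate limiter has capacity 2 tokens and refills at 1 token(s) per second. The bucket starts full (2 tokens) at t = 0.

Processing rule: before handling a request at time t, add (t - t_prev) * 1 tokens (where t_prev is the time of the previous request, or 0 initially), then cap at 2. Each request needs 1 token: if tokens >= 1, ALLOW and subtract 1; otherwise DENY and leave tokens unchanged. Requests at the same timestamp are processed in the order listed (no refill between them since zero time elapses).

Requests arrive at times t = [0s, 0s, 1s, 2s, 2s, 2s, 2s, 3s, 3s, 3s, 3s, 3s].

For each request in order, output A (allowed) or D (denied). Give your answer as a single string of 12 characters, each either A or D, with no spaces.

Simulating step by step:
  req#1 t=0s: ALLOW
  req#2 t=0s: ALLOW
  req#3 t=1s: ALLOW
  req#4 t=2s: ALLOW
  req#5 t=2s: DENY
  req#6 t=2s: DENY
  req#7 t=2s: DENY
  req#8 t=3s: ALLOW
  req#9 t=3s: DENY
  req#10 t=3s: DENY
  req#11 t=3s: DENY
  req#12 t=3s: DENY

Answer: AAAADDDADDDD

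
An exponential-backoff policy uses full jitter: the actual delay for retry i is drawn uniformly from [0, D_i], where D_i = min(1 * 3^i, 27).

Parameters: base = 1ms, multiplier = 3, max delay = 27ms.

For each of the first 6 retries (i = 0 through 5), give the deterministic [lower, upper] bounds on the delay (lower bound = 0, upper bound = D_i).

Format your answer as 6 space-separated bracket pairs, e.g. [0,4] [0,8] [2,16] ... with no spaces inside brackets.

Answer: [0,1] [0,3] [0,9] [0,27] [0,27] [0,27]

Derivation:
Computing bounds per retry:
  i=0: D_i=min(1*3^0,27)=1, bounds=[0,1]
  i=1: D_i=min(1*3^1,27)=3, bounds=[0,3]
  i=2: D_i=min(1*3^2,27)=9, bounds=[0,9]
  i=3: D_i=min(1*3^3,27)=27, bounds=[0,27]
  i=4: D_i=min(1*3^4,27)=27, bounds=[0,27]
  i=5: D_i=min(1*3^5,27)=27, bounds=[0,27]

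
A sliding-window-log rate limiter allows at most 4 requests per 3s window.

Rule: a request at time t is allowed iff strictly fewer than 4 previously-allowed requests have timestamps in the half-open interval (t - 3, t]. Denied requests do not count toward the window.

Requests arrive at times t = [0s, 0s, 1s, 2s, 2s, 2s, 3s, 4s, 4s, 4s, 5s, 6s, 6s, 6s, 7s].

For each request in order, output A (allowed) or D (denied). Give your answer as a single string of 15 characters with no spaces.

Answer: AAAADDAAADAADDA

Derivation:
Tracking allowed requests in the window:
  req#1 t=0s: ALLOW
  req#2 t=0s: ALLOW
  req#3 t=1s: ALLOW
  req#4 t=2s: ALLOW
  req#5 t=2s: DENY
  req#6 t=2s: DENY
  req#7 t=3s: ALLOW
  req#8 t=4s: ALLOW
  req#9 t=4s: ALLOW
  req#10 t=4s: DENY
  req#11 t=5s: ALLOW
  req#12 t=6s: ALLOW
  req#13 t=6s: DENY
  req#14 t=6s: DENY
  req#15 t=7s: ALLOW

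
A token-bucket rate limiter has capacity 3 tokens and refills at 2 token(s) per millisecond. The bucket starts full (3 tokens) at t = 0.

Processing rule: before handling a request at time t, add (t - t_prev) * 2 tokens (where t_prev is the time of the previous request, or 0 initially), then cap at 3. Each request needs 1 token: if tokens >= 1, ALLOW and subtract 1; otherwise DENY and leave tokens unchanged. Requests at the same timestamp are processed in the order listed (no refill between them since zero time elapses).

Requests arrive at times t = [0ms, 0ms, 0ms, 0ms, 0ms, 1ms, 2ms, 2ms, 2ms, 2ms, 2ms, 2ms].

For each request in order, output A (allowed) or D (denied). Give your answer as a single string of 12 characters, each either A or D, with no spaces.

Answer: AAADDAAAADDD

Derivation:
Simulating step by step:
  req#1 t=0ms: ALLOW
  req#2 t=0ms: ALLOW
  req#3 t=0ms: ALLOW
  req#4 t=0ms: DENY
  req#5 t=0ms: DENY
  req#6 t=1ms: ALLOW
  req#7 t=2ms: ALLOW
  req#8 t=2ms: ALLOW
  req#9 t=2ms: ALLOW
  req#10 t=2ms: DENY
  req#11 t=2ms: DENY
  req#12 t=2ms: DENY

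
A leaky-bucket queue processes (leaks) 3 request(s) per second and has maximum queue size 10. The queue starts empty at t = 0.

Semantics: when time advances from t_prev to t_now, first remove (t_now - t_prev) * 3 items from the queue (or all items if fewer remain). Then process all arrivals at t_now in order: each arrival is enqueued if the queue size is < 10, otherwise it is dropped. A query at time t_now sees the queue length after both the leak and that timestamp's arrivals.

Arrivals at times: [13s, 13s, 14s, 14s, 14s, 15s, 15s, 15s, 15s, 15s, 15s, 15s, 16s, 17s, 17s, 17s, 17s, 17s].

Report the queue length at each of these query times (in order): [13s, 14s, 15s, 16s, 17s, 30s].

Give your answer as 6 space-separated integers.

Answer: 2 3 7 5 7 0

Derivation:
Queue lengths at query times:
  query t=13s: backlog = 2
  query t=14s: backlog = 3
  query t=15s: backlog = 7
  query t=16s: backlog = 5
  query t=17s: backlog = 7
  query t=30s: backlog = 0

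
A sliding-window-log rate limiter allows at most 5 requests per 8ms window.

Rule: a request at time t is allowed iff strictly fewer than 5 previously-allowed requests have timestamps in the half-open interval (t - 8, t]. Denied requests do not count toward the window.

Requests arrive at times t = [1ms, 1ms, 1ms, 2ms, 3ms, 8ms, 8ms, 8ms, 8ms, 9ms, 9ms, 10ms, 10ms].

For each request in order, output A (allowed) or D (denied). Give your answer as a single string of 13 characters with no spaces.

Tracking allowed requests in the window:
  req#1 t=1ms: ALLOW
  req#2 t=1ms: ALLOW
  req#3 t=1ms: ALLOW
  req#4 t=2ms: ALLOW
  req#5 t=3ms: ALLOW
  req#6 t=8ms: DENY
  req#7 t=8ms: DENY
  req#8 t=8ms: DENY
  req#9 t=8ms: DENY
  req#10 t=9ms: ALLOW
  req#11 t=9ms: ALLOW
  req#12 t=10ms: ALLOW
  req#13 t=10ms: ALLOW

Answer: AAAAADDDDAAAA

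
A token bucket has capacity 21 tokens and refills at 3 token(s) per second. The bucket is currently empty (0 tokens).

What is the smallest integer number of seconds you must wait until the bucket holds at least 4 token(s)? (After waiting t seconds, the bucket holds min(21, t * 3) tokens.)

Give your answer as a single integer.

Need t * 3 >= 4, so t >= 4/3.
Smallest integer t = ceil(4/3) = 2.

Answer: 2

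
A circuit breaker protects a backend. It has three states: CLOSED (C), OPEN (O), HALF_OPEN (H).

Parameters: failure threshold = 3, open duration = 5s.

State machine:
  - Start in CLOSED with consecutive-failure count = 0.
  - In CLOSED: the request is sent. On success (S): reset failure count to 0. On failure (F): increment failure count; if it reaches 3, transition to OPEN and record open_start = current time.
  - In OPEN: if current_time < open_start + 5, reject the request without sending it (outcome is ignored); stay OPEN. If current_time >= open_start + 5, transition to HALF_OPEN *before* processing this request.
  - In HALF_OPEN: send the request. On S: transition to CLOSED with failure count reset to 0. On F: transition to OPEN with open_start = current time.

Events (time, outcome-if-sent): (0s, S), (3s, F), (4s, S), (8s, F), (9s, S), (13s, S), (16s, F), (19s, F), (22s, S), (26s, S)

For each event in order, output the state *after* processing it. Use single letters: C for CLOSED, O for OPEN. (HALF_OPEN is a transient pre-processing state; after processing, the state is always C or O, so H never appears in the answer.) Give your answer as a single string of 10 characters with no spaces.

State after each event:
  event#1 t=0s outcome=S: state=CLOSED
  event#2 t=3s outcome=F: state=CLOSED
  event#3 t=4s outcome=S: state=CLOSED
  event#4 t=8s outcome=F: state=CLOSED
  event#5 t=9s outcome=S: state=CLOSED
  event#6 t=13s outcome=S: state=CLOSED
  event#7 t=16s outcome=F: state=CLOSED
  event#8 t=19s outcome=F: state=CLOSED
  event#9 t=22s outcome=S: state=CLOSED
  event#10 t=26s outcome=S: state=CLOSED

Answer: CCCCCCCCCC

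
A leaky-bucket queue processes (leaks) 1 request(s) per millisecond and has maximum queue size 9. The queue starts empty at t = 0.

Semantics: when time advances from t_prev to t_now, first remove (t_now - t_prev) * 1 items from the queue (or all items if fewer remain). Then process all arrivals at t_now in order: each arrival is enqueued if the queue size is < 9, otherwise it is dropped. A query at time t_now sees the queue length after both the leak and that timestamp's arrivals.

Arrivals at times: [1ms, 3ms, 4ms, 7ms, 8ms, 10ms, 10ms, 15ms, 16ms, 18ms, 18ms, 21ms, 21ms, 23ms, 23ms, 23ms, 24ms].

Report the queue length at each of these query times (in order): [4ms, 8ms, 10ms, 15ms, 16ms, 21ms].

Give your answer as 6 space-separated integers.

Queue lengths at query times:
  query t=4ms: backlog = 1
  query t=8ms: backlog = 1
  query t=10ms: backlog = 2
  query t=15ms: backlog = 1
  query t=16ms: backlog = 1
  query t=21ms: backlog = 2

Answer: 1 1 2 1 1 2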